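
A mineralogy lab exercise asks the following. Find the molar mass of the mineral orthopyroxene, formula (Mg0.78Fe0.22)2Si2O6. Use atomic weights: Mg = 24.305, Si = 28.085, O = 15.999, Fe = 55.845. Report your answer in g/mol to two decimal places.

M = 1.56(24.305) + 0.44(55.845) + 2(28.085) + 6(15.999)

214.65 g/mol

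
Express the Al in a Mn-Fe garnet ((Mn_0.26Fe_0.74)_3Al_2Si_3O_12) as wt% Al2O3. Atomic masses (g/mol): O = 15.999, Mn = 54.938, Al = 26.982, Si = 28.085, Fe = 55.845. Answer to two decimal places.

Molar mass of (Mn_0.26Fe_0.74)_3Al_2Si_3O_12 = 0.78*54.938 + 2.22*55.845 + 2*26.982 + 3*28.085 + 12*15.999 = 497.035 g/mol.
Each formula unit contains 2 Al, equivalent to 2/2 = 1.0000 mol Al2O3.
M(Al2O3) = 2×26.982 + 3×15.999 = 101.961 g/mol.
Mass of Al2O3 per formula unit = 1.0000 × 101.961 = 101.961 g.
Al2O3 wt% = 101.961 / 497.035 × 100 = 20.51%.

20.51 wt%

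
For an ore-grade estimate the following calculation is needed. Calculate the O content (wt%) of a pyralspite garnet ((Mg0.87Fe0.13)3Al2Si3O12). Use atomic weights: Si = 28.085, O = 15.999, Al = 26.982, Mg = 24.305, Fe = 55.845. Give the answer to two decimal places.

Formula mass = 2.61·24.305 + 0.39·55.845 + 2·26.982 + 3·28.085 + 12·15.999 = 415.423 g/mol, of which 191.988 g is O.
So O makes up 191.988/415.423 = 0.4622 of the mass, i.e. 46.22%.

46.22 wt%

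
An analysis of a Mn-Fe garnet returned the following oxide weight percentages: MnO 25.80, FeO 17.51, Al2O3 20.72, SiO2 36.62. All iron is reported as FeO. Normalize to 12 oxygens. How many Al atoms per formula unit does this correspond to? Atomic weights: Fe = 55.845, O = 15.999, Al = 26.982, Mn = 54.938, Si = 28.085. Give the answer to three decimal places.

MnO (M=70.937): mol = 0.36370; Mn = 0.36370, O = 0.36370.
FeO (M=71.844): mol = 0.24372; Fe = 0.24372, O = 0.24372.
Al2O3 (M=101.961): mol = 0.20321; Al = 0.40642, O = 0.60963.
SiO2 (M=60.083): mol = 0.60949; Si = 0.60949, O = 1.21898.
ΣO = 2.43603; factor = 12/ΣO = 4.92605.
Al apfu = 0.40642 × 4.92605 = 2.002.

2.002 Al apfu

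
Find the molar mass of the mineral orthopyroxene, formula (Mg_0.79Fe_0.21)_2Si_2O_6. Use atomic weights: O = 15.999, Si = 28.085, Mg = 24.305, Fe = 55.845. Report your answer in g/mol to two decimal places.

214.02 g/mol

The formula mass is the sum 1.58(24.305) + 0.42(55.845) + 2(28.085) + 6(15.999).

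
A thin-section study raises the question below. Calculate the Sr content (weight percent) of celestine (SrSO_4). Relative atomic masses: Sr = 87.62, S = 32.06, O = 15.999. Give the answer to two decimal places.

M(SrSO_4) = 183.676 g/mol.
Sr contributes 1 × 87.62 = 87.620 g per mole.
87.620/183.676 = 0.4770 → 47.70%.

47.70 weight percent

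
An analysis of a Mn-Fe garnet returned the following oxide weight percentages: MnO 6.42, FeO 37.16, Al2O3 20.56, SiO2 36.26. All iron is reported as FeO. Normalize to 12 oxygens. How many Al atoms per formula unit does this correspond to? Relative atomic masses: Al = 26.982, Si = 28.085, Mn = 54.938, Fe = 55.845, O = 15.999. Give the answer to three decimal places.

2.000 Al apfu

MnO (M=70.937): mol = 0.09050; Mn = 0.09050, O = 0.09050.
FeO (M=71.844): mol = 0.51723; Fe = 0.51723, O = 0.51723.
Al2O3 (M=101.961): mol = 0.20165; Al = 0.40330, O = 0.60495.
SiO2 (M=60.083): mol = 0.60350; Si = 0.60350, O = 1.20700.
ΣO = 2.41968; factor = 12/ΣO = 4.95933.
Al apfu = 0.40330 × 4.95933 = 2.000.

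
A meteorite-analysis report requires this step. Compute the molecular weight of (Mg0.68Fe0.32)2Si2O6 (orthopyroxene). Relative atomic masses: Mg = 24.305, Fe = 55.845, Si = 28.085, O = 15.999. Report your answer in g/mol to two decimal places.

220.96 g/mol

The formula mass is the sum 1.36×24.305 + 0.64×55.845 + 2×28.085 + 6×15.999.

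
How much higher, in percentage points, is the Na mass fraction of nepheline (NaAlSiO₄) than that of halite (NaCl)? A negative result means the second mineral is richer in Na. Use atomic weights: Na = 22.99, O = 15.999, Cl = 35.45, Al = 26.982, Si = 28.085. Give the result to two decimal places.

-23.16 percentage points

First mineral: 22.990 g Na in 142.053 g formula = 16.18 wt% Na.
Second mineral: 22.990 g Na in 58.440 g formula = 39.34 wt% Na.
16.18% − 39.34% gives a difference of -23.16 percentage points.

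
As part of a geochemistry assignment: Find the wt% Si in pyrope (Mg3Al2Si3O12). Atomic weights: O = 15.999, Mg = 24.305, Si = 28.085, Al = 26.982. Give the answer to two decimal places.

20.90 weight percent

Formula mass = 3·24.305 + 2·26.982 + 3·28.085 + 12·15.999 = 403.122 g/mol, of which 84.255 g is Si.
So Si makes up 84.255/403.122 = 0.2090 of the mass, i.e. 20.90%.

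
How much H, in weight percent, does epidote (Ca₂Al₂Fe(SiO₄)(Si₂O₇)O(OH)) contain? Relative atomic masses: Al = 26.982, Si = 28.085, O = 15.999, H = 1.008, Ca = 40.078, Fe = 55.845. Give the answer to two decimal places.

Formula mass = 2*40.078 + 2*26.982 + 1*55.845 + 3*28.085 + 13*15.999 + 1*1.008 = 483.215 g/mol, of which 1.008 g is H.
So H makes up 1.008/483.215 = 0.0021 of the mass, i.e. 0.21%.

0.21 weight percent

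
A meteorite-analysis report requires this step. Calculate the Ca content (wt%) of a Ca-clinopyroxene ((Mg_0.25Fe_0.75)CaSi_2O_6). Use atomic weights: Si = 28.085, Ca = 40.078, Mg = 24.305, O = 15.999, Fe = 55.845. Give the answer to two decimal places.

16.69 wt%

Molar mass of (Mg_0.25Fe_0.75)CaSi_2O_6: 0.25*24.305 + 0.75*55.845 + 1*40.078 + 2*28.085 + 6*15.999 = 240.202 g/mol.
Mass of Ca per formula unit: 1 × 40.078 = 40.078 g.
Weight fraction Ca = 40.078 / 240.202 = 0.1669.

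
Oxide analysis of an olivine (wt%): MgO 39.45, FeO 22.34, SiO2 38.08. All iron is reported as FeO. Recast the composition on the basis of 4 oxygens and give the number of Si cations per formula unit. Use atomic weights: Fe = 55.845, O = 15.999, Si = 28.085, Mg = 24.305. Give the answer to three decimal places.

0.991 Si apfu

MgO: 39.45/40.304 = 0.97881 mol → 0.97881 mol Mg, 0.97881 mol O.
FeO: 22.34/71.844 = 0.31095 mol → 0.31095 mol Fe, 0.31095 mol O.
SiO2: 38.08/60.083 = 0.63379 mol → 0.63379 mol Si, 1.26758 mol O.
Total oxygen = 2.55734 mol. Normalization factor = 4/2.55734 = 1.56413.
Si per 4 O = 0.63379 × 1.56413 = 0.991.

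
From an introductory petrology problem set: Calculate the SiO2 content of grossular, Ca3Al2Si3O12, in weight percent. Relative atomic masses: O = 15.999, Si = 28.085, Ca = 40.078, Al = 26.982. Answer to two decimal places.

40.02 wt%

M(Ca3Al2Si3O12) = 450.441 g/mol; M(SiO2) = 60.083 g/mol.
Moles SiO2 per formula unit = 3 Si ÷ 1 = 3.0000.
SiO2 fraction = (3.0000 × 60.083) / 450.441 = 180.249/450.441 = 0.4002.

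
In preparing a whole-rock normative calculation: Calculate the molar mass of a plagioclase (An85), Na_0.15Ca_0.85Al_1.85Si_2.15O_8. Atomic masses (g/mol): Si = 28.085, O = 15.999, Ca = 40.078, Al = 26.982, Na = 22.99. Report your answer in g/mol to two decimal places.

The formula mass is the sum 0.15(22.99) + 0.85(40.078) + 1.85(26.982) + 2.15(28.085) + 8(15.999).

275.81 g/mol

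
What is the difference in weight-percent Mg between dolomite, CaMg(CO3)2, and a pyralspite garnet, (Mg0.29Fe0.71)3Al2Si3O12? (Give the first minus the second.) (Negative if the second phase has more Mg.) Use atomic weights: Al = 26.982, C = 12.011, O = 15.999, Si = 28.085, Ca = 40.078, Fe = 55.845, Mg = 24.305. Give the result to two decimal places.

M(CaMg(CO3)2) = 184.399 g/mol, so wt% Mg = 24.305/184.399 × 100 = 13.18%.
M((Mg0.29Fe0.71)3Al2Si3O12) = 470.302 g/mol, so wt% Mg = 21.145/470.302 × 100 = 4.50%.
13.18 − 4.50 = 8.68 pp.

8.68 percentage points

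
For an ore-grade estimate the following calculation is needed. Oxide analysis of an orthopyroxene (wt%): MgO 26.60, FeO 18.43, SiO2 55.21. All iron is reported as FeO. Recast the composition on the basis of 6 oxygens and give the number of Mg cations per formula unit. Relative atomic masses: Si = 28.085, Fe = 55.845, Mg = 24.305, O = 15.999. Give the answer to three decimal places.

26.60 wt% MgO ÷ 40.304 g/mol = 0.65998 mol, giving 0.65998 Mg and 0.65998 O.
18.43 wt% FeO ÷ 71.844 g/mol = 0.25653 mol, giving 0.25653 Fe and 0.25653 O.
55.21 wt% SiO2 ÷ 60.083 g/mol = 0.91890 mol, giving 0.91890 Si and 1.83780 O.
Oxygen sums to 2.75431; scaling by 6/2.75431 = 2.17840 puts the formula on 6 O.
Mg: 0.65998 × 2.17840 = 1.438 atoms per formula unit.

1.438 Mg apfu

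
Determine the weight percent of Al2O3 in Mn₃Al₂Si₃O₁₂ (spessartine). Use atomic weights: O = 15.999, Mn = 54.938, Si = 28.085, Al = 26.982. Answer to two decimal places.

20.60 wt%

M(Mn₃Al₂Si₃O₁₂) = 495.021 g/mol; M(Al2O3) = 101.961 g/mol.
Moles Al2O3 per formula unit = 2 Al ÷ 2 = 1.0000.
Al2O3 fraction = (1.0000 × 101.961) / 495.021 = 101.961/495.021 = 0.2060.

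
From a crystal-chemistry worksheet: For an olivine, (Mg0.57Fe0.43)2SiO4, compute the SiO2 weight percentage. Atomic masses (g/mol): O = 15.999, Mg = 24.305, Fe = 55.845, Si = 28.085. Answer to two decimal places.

35.80 wt%

Molar mass of (Mg0.57Fe0.43)2SiO4 = 1.14×24.305 + 0.86×55.845 + 1×28.085 + 4×15.999 = 167.815 g/mol.
Each formula unit contains 1 Si, equivalent to 1/1 = 1.0000 mol SiO2.
M(SiO2) = 1×28.085 + 2×15.999 = 60.083 g/mol.
Mass of SiO2 per formula unit = 1.0000 × 60.083 = 60.083 g.
SiO2 wt% = 60.083 / 167.815 × 100 = 35.80%.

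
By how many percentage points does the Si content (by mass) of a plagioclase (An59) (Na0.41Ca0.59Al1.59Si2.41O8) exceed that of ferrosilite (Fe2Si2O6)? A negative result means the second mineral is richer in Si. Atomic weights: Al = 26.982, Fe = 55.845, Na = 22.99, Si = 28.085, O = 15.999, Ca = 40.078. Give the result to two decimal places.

3.63 percentage points

M(Na0.41Ca0.59Al1.59Si2.41O8) = 271.650 g/mol, so wt% Si = 67.685/271.650 × 100 = 24.92%.
M(Fe2Si2O6) = 263.854 g/mol, so wt% Si = 56.170/263.854 × 100 = 21.29%.
24.92 − 21.29 = 3.63 pp.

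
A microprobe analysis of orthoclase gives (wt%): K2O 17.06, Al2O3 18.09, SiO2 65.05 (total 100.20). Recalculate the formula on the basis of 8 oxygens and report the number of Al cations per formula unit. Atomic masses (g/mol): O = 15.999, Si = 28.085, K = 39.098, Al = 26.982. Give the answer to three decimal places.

17.06 wt% K2O ÷ 94.195 g/mol = 0.18111 mol, giving 0.36222 K and 0.18111 O.
18.09 wt% Al2O3 ÷ 101.961 g/mol = 0.17742 mol, giving 0.35484 Al and 0.53226 O.
65.05 wt% SiO2 ÷ 60.083 g/mol = 1.08267 mol, giving 1.08267 Si and 2.16534 O.
Oxygen sums to 2.87871; scaling by 8/2.87871 = 2.77902 puts the formula on 8 O.
Al: 0.35484 × 2.77902 = 0.986 atoms per formula unit.

0.986 Al apfu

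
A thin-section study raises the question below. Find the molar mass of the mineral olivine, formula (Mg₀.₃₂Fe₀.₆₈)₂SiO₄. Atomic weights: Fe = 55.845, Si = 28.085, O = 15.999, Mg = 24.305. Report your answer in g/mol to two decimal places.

183.59 g/mol

Mg: 0.64 × 24.305 = 15.5552
Fe: 1.36 × 55.845 = 75.9492
Si: 1 × 28.085 = 28.0850
O: 4 × 15.999 = 63.9960
Summing the contributions gives the formula mass.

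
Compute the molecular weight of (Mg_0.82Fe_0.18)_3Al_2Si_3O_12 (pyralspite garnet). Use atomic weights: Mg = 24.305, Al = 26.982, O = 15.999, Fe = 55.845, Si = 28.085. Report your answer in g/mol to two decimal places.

420.15 g/mol

Mg: 2.46 × 24.305 = 59.7903
Fe: 0.54 × 55.845 = 30.1563
Al: 2 × 26.982 = 53.9640
Si: 3 × 28.085 = 84.2550
O: 12 × 15.999 = 191.9880
Summing the contributions gives the formula mass.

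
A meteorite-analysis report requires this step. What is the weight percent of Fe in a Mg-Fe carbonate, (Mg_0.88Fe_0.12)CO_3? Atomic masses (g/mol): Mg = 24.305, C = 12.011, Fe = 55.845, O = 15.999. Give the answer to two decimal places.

7.61 wt%

Formula mass = 0.88·24.305 + 0.12·55.845 + 1·12.011 + 3·15.999 = 88.098 g/mol, of which 6.701 g is Fe.
So Fe makes up 6.701/88.098 = 0.0761 of the mass, i.e. 7.61%.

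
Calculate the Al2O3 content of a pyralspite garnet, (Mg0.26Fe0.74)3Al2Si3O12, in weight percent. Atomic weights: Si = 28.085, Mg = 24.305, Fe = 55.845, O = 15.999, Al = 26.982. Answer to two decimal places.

Molar mass of (Mg0.26Fe0.74)3Al2Si3O12 = 0.78×24.305 + 2.22×55.845 + 2×26.982 + 3×28.085 + 12×15.999 = 473.141 g/mol.
Each formula unit contains 2 Al, equivalent to 2/2 = 1.0000 mol Al2O3.
M(Al2O3) = 2×26.982 + 3×15.999 = 101.961 g/mol.
Mass of Al2O3 per formula unit = 1.0000 × 101.961 = 101.961 g.
Al2O3 wt% = 101.961 / 473.141 × 100 = 21.55%.

21.55 wt%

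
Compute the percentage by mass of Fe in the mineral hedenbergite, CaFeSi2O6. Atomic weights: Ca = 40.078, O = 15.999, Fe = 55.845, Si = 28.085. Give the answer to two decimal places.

22.51 wt%

Molar mass of CaFeSi2O6: 1×40.078 + 1×55.845 + 2×28.085 + 6×15.999 = 248.087 g/mol.
Mass of Fe per formula unit: 1 × 55.845 = 55.845 g.
Weight fraction Fe = 55.845 / 248.087 = 0.2251.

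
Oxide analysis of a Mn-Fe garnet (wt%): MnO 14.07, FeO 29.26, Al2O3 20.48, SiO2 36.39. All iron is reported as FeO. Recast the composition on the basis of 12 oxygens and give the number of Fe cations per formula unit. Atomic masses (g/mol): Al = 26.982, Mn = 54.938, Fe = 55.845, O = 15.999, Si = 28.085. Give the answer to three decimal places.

MnO (M=70.937): mol = 0.19835; Mn = 0.19835, O = 0.19835.
FeO (M=71.844): mol = 0.40727; Fe = 0.40727, O = 0.40727.
Al2O3 (M=101.961): mol = 0.20086; Al = 0.40172, O = 0.60258.
SiO2 (M=60.083): mol = 0.60566; Si = 0.60566, O = 1.21132.
ΣO = 2.41952; factor = 12/ΣO = 4.95966.
Fe apfu = 0.40727 × 4.95966 = 2.020.

2.020 Fe apfu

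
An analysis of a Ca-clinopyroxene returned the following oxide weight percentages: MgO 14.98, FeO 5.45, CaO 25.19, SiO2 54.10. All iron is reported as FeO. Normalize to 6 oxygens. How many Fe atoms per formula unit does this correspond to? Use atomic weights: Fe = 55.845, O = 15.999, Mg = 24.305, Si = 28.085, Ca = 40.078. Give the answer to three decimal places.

MgO: 14.98/40.304 = 0.37168 mol → 0.37168 mol Mg, 0.37168 mol O.
FeO: 5.45/71.844 = 0.07586 mol → 0.07586 mol Fe, 0.07586 mol O.
CaO: 25.19/56.077 = 0.44920 mol → 0.44920 mol Ca, 0.44920 mol O.
SiO2: 54.10/60.083 = 0.90042 mol → 0.90042 mol Si, 1.80084 mol O.
Total oxygen = 2.69758 mol. Normalization factor = 6/2.69758 = 2.22422.
Fe per 6 O = 0.07586 × 2.22422 = 0.169.

0.169 Fe apfu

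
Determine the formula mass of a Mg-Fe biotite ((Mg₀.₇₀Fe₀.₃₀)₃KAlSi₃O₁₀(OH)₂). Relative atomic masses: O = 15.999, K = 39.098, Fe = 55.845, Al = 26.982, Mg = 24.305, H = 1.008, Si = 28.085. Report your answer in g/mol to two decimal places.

The formula mass is the sum 2.10*24.305 + 0.90*55.845 + 1*39.098 + 1*26.982 + 3*28.085 + 12*15.999 + 2*1.008.

445.64 g/mol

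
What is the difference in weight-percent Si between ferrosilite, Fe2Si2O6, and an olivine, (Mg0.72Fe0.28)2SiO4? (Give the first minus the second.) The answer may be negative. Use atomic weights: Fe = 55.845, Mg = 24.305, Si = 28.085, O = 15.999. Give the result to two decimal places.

First mineral: 56.170 g Si in 263.854 g formula = 21.29 wt% Si.
Second mineral: 28.085 g Si in 158.353 g formula = 17.74 wt% Si.
21.29% − 17.74% gives a difference of 3.55 percentage points.

3.55 percentage points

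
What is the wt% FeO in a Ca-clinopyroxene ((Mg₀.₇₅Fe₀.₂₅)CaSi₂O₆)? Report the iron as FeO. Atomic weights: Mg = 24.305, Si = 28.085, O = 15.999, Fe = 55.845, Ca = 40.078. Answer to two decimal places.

M((Mg₀.₇₅Fe₀.₂₅)CaSi₂O₆) = 224.432 g/mol; M(FeO) = 71.844 g/mol.
Moles FeO per formula unit = 0.25 Fe ÷ 1 = 0.2500.
FeO fraction = (0.2500 × 71.844) / 224.432 = 17.961/224.432 = 0.0800.

8.00 wt%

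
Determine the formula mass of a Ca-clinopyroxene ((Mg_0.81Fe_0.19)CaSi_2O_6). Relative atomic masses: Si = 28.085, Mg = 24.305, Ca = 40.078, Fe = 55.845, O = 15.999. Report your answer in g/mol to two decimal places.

222.54 g/mol

The formula mass is the sum 0.81·24.305 + 0.19·55.845 + 1·40.078 + 2·28.085 + 6·15.999.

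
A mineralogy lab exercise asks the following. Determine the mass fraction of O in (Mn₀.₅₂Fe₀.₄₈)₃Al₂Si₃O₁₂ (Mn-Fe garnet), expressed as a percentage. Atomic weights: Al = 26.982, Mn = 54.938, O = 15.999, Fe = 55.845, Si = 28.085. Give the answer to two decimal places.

38.68 wt%

Molar mass of (Mn₀.₅₂Fe₀.₄₈)₃Al₂Si₃O₁₂: 1.56·54.938 + 1.44·55.845 + 2·26.982 + 3·28.085 + 12·15.999 = 496.327 g/mol.
Mass of O per formula unit: 12 × 15.999 = 191.988 g.
Weight fraction O = 191.988 / 496.327 = 0.3868.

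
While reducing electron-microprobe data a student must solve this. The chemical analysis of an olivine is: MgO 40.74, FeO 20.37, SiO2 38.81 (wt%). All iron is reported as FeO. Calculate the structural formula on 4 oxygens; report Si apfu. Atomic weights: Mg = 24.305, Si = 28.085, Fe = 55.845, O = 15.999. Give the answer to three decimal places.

MgO (M=40.304): mol = 1.01082; Mg = 1.01082, O = 1.01082.
FeO (M=71.844): mol = 0.28353; Fe = 0.28353, O = 0.28353.
SiO2 (M=60.083): mol = 0.64594; Si = 0.64594, O = 1.29188.
ΣO = 2.58623; factor = 4/ΣO = 1.54665.
Si apfu = 0.64594 × 1.54665 = 0.999.

0.999 Si apfu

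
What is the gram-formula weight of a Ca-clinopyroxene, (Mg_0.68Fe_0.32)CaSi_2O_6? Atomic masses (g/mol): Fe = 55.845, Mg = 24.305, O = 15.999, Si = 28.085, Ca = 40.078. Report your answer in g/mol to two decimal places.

M = 0.68*24.305 + 0.32*55.845 + 1*40.078 + 2*28.085 + 6*15.999

226.64 g/mol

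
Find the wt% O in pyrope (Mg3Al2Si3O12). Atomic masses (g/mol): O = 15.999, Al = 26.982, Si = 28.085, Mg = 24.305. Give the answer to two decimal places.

Molar mass of Mg3Al2Si3O12: 3×24.305 + 2×26.982 + 3×28.085 + 12×15.999 = 403.122 g/mol.
Mass of O per formula unit: 12 × 15.999 = 191.988 g.
Weight fraction O = 191.988 / 403.122 = 0.4763.

47.63 mass %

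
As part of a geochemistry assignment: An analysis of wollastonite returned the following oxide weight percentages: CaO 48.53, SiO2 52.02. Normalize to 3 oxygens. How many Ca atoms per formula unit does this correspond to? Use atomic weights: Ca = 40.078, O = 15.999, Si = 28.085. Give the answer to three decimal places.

CaO (M=56.077): mol = 0.86542; Ca = 0.86542, O = 0.86542.
SiO2 (M=60.083): mol = 0.86580; Si = 0.86580, O = 1.73160.
ΣO = 2.59702; factor = 3/ΣO = 1.15517.
Ca apfu = 0.86542 × 1.15517 = 1.000.

1.000 Ca apfu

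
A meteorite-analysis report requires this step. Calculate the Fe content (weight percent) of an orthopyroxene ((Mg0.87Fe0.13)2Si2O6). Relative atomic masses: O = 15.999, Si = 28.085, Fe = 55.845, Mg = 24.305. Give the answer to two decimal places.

Formula mass = 1.74*24.305 + 0.26*55.845 + 2*28.085 + 6*15.999 = 208.974 g/mol, of which 14.520 g is Fe.
So Fe makes up 14.520/208.974 = 0.0695 of the mass, i.e. 6.95%.

6.95 weight percent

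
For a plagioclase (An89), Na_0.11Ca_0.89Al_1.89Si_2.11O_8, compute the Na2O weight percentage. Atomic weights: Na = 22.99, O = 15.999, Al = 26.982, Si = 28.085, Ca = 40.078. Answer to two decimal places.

Formula mass = 276.446 g/mol.
0.11 Na → 0.0550 mol Na2O per formula unit; M(Na2O) = 61.979, so Na2O mass = 3.409 g.
3.409/276.446 × 100 = 1.23 wt%.

1.23 wt%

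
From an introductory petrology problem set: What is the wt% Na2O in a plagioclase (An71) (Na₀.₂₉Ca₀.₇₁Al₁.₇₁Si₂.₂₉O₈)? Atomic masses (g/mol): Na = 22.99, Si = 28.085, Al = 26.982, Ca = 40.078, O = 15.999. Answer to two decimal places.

Formula mass = 273.568 g/mol.
0.29 Na → 0.1450 mol Na2O per formula unit; M(Na2O) = 61.979, so Na2O mass = 8.987 g.
8.987/273.568 × 100 = 3.29 wt%.

3.29 wt%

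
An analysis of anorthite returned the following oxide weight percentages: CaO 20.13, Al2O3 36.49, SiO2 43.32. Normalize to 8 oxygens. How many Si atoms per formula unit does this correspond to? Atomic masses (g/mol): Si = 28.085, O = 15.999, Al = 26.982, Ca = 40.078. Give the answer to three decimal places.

2.007 Si apfu

20.13 wt% CaO ÷ 56.077 g/mol = 0.35897 mol, giving 0.35897 Ca and 0.35897 O.
36.49 wt% Al2O3 ÷ 101.961 g/mol = 0.35788 mol, giving 0.71576 Al and 1.07364 O.
43.32 wt% SiO2 ÷ 60.083 g/mol = 0.72100 mol, giving 0.72100 Si and 1.44200 O.
Oxygen sums to 2.87461; scaling by 8/2.87461 = 2.78299 puts the formula on 8 O.
Si: 0.72100 × 2.78299 = 2.007 atoms per formula unit.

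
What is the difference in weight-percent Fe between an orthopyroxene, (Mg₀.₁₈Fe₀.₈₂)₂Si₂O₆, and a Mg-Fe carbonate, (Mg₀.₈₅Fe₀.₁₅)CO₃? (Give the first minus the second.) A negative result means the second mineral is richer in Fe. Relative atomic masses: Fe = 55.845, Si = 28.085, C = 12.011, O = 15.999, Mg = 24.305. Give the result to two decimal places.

26.86 percentage points

Fe in (Mg₀.₁₈Fe₀.₈₂)₂Si₂O₆: molar mass 252.500 g/mol; 1.64×55.845 = 91.586 g → 36.27 wt%.
Fe in (Mg₀.₈₅Fe₀.₁₅)CO₃: molar mass 89.044 g/mol; 0.15×55.845 = 8.377 g → 9.41 wt%.
Difference = 36.27 − 9.41 = 26.86 percentage points.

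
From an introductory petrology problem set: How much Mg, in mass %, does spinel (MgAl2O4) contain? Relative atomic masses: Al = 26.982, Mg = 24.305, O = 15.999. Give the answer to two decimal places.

17.08 mass %

M(MgAl2O4) = 142.265 g/mol.
Mg contributes 1 × 24.305 = 24.305 g per mole.
24.305/142.265 = 0.1708 → 17.08%.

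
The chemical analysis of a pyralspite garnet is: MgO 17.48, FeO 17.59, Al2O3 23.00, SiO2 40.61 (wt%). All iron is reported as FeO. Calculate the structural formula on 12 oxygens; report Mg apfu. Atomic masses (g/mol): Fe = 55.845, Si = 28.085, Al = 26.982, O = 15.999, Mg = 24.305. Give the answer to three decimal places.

MgO: 17.48/40.304 = 0.43370 mol → 0.43370 mol Mg, 0.43370 mol O.
FeO: 17.59/71.844 = 0.24484 mol → 0.24484 mol Fe, 0.24484 mol O.
Al2O3: 23.00/101.961 = 0.22558 mol → 0.45116 mol Al, 0.67674 mol O.
SiO2: 40.61/60.083 = 0.67590 mol → 0.67590 mol Si, 1.35180 mol O.
Total oxygen = 2.70708 mol. Normalization factor = 12/2.70708 = 4.43282.
Mg per 12 O = 0.43370 × 4.43282 = 1.923.

1.923 Mg apfu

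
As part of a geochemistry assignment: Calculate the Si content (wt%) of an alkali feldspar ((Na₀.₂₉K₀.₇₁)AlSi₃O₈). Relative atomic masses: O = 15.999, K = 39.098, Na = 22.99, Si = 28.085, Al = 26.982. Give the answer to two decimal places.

30.79 wt%

M((Na₀.₂₉K₀.₇₁)AlSi₃O₈) = 273.656 g/mol.
Si contributes 3 × 28.085 = 84.255 g per mole.
84.255/273.656 = 0.3079 → 30.79%.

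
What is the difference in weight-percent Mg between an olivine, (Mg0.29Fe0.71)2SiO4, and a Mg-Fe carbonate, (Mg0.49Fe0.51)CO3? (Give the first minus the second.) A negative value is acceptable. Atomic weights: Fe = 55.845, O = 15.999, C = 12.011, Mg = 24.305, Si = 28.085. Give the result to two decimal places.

-4.26 percentage points

Mg in (Mg0.29Fe0.71)2SiO4: molar mass 185.478 g/mol; 0.58×24.305 = 14.097 g → 7.60 wt%.
Mg in (Mg0.49Fe0.51)CO3: molar mass 100.398 g/mol; 0.49×24.305 = 11.909 g → 11.86 wt%.
Difference = 7.60 − 11.86 = -4.26 percentage points.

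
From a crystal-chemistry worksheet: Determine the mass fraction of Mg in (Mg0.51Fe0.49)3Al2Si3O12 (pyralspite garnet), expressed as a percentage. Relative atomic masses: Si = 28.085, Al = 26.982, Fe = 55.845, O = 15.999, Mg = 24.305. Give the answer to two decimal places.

8.27 mass %

Formula mass = 1.53×24.305 + 1.47×55.845 + 2×26.982 + 3×28.085 + 12×15.999 = 449.486 g/mol, of which 37.187 g is Mg.
So Mg makes up 37.187/449.486 = 0.0827 of the mass, i.e. 8.27%.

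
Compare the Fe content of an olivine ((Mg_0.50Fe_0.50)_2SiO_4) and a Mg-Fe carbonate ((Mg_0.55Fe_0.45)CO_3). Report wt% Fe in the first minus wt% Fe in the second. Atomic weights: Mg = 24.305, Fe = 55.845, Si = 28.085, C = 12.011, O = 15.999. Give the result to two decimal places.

6.91 percentage points

M((Mg_0.50Fe_0.50)_2SiO_4) = 172.231 g/mol, so wt% Fe = 55.845/172.231 × 100 = 32.42%.
M((Mg_0.55Fe_0.45)CO_3) = 98.506 g/mol, so wt% Fe = 25.130/98.506 × 100 = 25.51%.
32.42 − 25.51 = 6.91 pp.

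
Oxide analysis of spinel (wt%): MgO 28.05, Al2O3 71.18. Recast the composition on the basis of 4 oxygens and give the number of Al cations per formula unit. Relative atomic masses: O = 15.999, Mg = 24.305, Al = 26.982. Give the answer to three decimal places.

MgO (M=40.304): mol = 0.69596; Mg = 0.69596, O = 0.69596.
Al2O3 (M=101.961): mol = 0.69811; Al = 1.39622, O = 2.09433.
ΣO = 2.79029; factor = 4/ΣO = 1.43354.
Al apfu = 1.39622 × 1.43354 = 2.002.

2.002 Al apfu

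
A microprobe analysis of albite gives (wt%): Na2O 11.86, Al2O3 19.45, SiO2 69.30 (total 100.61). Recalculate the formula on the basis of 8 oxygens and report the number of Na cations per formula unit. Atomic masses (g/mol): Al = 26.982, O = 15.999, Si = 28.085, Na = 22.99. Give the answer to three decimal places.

11.86 wt% Na2O ÷ 61.979 g/mol = 0.19136 mol, giving 0.38272 Na and 0.19136 O.
19.45 wt% Al2O3 ÷ 101.961 g/mol = 0.19076 mol, giving 0.38152 Al and 0.57228 O.
69.30 wt% SiO2 ÷ 60.083 g/mol = 1.15340 mol, giving 1.15340 Si and 2.30680 O.
Oxygen sums to 3.07044; scaling by 8/3.07044 = 2.60549 puts the formula on 8 O.
Na: 0.38272 × 2.60549 = 0.997 atoms per formula unit.

0.997 Na apfu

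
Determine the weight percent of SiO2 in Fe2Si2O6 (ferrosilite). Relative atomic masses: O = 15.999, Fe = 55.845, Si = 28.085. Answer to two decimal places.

45.54 wt%

Molar mass of Fe2Si2O6 = 2×55.845 + 2×28.085 + 6×15.999 = 263.854 g/mol.
Each formula unit contains 2 Si, equivalent to 2/1 = 2.0000 mol SiO2.
M(SiO2) = 1×28.085 + 2×15.999 = 60.083 g/mol.
Mass of SiO2 per formula unit = 2.0000 × 60.083 = 120.166 g.
SiO2 wt% = 120.166 / 263.854 × 100 = 45.54%.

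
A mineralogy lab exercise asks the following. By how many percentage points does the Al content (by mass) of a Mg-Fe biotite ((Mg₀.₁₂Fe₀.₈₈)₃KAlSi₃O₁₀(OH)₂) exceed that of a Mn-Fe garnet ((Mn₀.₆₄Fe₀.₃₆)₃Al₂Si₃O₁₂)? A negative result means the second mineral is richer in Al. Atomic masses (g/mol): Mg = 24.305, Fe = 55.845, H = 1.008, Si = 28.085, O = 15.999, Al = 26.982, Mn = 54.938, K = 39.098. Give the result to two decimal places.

M((Mg₀.₁₂Fe₀.₈₈)₃KAlSi₃O₁₀(OH)₂) = 500.520 g/mol, so wt% Al = 26.982/500.520 × 100 = 5.39%.
M((Mn₀.₆₄Fe₀.₃₆)₃Al₂Si₃O₁₂) = 496.001 g/mol, so wt% Al = 53.964/496.001 × 100 = 10.88%.
5.39 − 10.88 = -5.49 pp.

-5.49 percentage points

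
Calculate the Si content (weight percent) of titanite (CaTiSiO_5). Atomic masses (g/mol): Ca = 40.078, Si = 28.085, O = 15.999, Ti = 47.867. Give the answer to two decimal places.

Formula mass = 1×40.078 + 1×47.867 + 1×28.085 + 5×15.999 = 196.025 g/mol, of which 28.085 g is Si.
So Si makes up 28.085/196.025 = 0.1433 of the mass, i.e. 14.33%.

14.33 weight percent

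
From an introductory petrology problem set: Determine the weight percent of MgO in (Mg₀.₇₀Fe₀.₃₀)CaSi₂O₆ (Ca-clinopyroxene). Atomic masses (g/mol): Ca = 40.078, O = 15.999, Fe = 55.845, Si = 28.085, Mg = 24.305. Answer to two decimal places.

12.48 wt%

M((Mg₀.₇₀Fe₀.₃₀)CaSi₂O₆) = 226.009 g/mol; M(MgO) = 40.304 g/mol.
Moles MgO per formula unit = 0.70 Mg ÷ 1 = 0.7000.
MgO fraction = (0.7000 × 40.304) / 226.009 = 28.213/226.009 = 0.1248.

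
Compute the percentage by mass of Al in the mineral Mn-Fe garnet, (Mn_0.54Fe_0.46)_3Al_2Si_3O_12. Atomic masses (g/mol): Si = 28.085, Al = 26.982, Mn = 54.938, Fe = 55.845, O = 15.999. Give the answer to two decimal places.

10.87 weight percent

Molar mass of (Mn_0.54Fe_0.46)_3Al_2Si_3O_12: 1.62*54.938 + 1.38*55.845 + 2*26.982 + 3*28.085 + 12*15.999 = 496.273 g/mol.
Mass of Al per formula unit: 2 × 26.982 = 53.964 g.
Weight fraction Al = 53.964 / 496.273 = 0.1087.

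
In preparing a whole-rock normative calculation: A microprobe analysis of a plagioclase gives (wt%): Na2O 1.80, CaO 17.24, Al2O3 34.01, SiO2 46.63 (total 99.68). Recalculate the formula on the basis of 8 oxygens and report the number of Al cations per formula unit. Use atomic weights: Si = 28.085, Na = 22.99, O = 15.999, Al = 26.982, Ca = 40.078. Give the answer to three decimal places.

1.847 Al apfu

Na2O: 1.80/61.979 = 0.02904 mol → 0.05808 mol Na, 0.02904 mol O.
CaO: 17.24/56.077 = 0.30743 mol → 0.30743 mol Ca, 0.30743 mol O.
Al2O3: 34.01/101.961 = 0.33356 mol → 0.66712 mol Al, 1.00068 mol O.
SiO2: 46.63/60.083 = 0.77609 mol → 0.77609 mol Si, 1.55218 mol O.
Total oxygen = 2.88933 mol. Normalization factor = 8/2.88933 = 2.76881.
Al per 8 O = 0.66712 × 2.76881 = 1.847.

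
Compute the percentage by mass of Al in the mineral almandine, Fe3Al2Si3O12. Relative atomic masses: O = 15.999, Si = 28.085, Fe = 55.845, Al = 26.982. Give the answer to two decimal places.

Formula mass = 3·55.845 + 2·26.982 + 3·28.085 + 12·15.999 = 497.742 g/mol, of which 53.964 g is Al.
So Al makes up 53.964/497.742 = 0.1084 of the mass, i.e. 10.84%.

10.84 wt%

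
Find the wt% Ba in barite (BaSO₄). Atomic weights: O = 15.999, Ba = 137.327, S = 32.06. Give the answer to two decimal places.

M(BaSO₄) = 233.383 g/mol.
Ba contributes 1 × 137.327 = 137.327 g per mole.
137.327/233.383 = 0.5884 → 58.84%.

58.84 weight percent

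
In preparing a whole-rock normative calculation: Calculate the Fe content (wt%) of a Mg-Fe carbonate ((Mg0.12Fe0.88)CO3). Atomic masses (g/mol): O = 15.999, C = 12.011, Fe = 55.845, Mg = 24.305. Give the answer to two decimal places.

M((Mg0.12Fe0.88)CO3) = 112.068 g/mol.
Fe contributes 0.88 × 55.845 = 49.144 g per mole.
49.144/112.068 = 0.4385 → 43.85%.

43.85 wt%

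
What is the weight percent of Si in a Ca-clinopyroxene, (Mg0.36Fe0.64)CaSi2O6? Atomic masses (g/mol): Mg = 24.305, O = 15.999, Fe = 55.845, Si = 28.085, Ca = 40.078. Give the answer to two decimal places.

23.73 mass %

Molar mass of (Mg0.36Fe0.64)CaSi2O6: 0.36×24.305 + 0.64×55.845 + 1×40.078 + 2×28.085 + 6×15.999 = 236.733 g/mol.
Mass of Si per formula unit: 2 × 28.085 = 56.170 g.
Weight fraction Si = 56.170 / 236.733 = 0.2373.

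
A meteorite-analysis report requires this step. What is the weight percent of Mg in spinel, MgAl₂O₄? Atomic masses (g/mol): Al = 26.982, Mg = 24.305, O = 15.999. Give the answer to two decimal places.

Molar mass of MgAl₂O₄: 1*24.305 + 2*26.982 + 4*15.999 = 142.265 g/mol.
Mass of Mg per formula unit: 1 × 24.305 = 24.305 g.
Weight fraction Mg = 24.305 / 142.265 = 0.1708.

17.08 weight percent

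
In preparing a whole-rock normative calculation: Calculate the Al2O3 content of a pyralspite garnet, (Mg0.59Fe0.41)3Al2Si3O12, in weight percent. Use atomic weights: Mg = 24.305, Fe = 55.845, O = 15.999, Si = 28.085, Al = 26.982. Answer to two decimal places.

23.07 wt%

M((Mg0.59Fe0.41)3Al2Si3O12) = 441.916 g/mol; M(Al2O3) = 101.961 g/mol.
Moles Al2O3 per formula unit = 2 Al ÷ 2 = 1.0000.
Al2O3 fraction = (1.0000 × 101.961) / 441.916 = 101.961/441.916 = 0.2307.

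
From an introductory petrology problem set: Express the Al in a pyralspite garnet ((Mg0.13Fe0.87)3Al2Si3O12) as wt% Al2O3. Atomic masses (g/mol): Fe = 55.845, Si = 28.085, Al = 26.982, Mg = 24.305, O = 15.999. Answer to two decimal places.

M((Mg0.13Fe0.87)3Al2Si3O12) = 485.441 g/mol; M(Al2O3) = 101.961 g/mol.
Moles Al2O3 per formula unit = 2 Al ÷ 2 = 1.0000.
Al2O3 fraction = (1.0000 × 101.961) / 485.441 = 101.961/485.441 = 0.2100.

21.00 wt%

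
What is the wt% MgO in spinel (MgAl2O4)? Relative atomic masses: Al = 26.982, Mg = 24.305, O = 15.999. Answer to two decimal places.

Formula mass = 142.265 g/mol.
1 Mg → 1.0000 mol MgO per formula unit; M(MgO) = 40.304, so MgO mass = 40.304 g.
40.304/142.265 × 100 = 28.33 wt%.

28.33 wt%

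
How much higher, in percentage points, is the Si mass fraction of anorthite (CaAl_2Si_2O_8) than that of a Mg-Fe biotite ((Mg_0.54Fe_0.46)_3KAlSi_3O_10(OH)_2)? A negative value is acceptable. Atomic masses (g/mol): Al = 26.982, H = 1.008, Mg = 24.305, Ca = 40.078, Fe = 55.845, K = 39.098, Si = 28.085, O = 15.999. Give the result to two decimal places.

1.90 percentage points

M(CaAl_2Si_2O_8) = 278.204 g/mol, so wt% Si = 56.170/278.204 × 100 = 20.19%.
M((Mg_0.54Fe_0.46)_3KAlSi_3O_10(OH)_2) = 460.779 g/mol, so wt% Si = 84.255/460.779 × 100 = 18.29%.
20.19 − 18.29 = 1.90 pp.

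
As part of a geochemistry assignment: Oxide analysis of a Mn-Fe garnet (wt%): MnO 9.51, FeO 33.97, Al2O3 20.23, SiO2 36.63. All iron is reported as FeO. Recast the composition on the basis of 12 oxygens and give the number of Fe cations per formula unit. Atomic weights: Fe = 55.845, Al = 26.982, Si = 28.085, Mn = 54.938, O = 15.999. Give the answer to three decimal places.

2.343 Fe apfu

MnO (M=70.937): mol = 0.13406; Mn = 0.13406, O = 0.13406.
FeO (M=71.844): mol = 0.47283; Fe = 0.47283, O = 0.47283.
Al2O3 (M=101.961): mol = 0.19841; Al = 0.39682, O = 0.59523.
SiO2 (M=60.083): mol = 0.60966; Si = 0.60966, O = 1.21932.
ΣO = 2.42144; factor = 12/ΣO = 4.95573.
Fe apfu = 0.47283 × 4.95573 = 2.343.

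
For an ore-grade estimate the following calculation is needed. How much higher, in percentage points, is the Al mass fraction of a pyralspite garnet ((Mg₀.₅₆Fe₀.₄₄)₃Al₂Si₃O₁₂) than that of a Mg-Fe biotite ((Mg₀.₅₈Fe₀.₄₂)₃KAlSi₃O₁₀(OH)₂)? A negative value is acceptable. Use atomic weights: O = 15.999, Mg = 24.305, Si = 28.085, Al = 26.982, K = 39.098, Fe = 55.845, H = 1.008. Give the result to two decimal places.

6.23 percentage points

First mineral: 53.964 g Al in 444.755 g formula = 12.13 wt% Al.
Second mineral: 26.982 g Al in 456.994 g formula = 5.90 wt% Al.
12.13% − 5.90% gives a difference of 6.23 percentage points.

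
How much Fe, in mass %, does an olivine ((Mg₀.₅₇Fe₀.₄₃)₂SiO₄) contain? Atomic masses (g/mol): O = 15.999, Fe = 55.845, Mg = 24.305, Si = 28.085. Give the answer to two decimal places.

Molar mass of (Mg₀.₅₇Fe₀.₄₃)₂SiO₄: 1.14·24.305 + 0.86·55.845 + 1·28.085 + 4·15.999 = 167.815 g/mol.
Mass of Fe per formula unit: 0.86 × 55.845 = 48.027 g.
Weight fraction Fe = 48.027 / 167.815 = 0.2862.

28.62 mass %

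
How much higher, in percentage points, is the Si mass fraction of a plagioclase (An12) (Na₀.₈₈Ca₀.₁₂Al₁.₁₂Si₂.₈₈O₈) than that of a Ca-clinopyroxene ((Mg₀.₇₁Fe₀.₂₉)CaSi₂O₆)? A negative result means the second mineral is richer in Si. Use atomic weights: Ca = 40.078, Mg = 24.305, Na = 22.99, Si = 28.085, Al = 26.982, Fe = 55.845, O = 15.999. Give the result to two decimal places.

5.73 percentage points

Si in Na₀.₈₈Ca₀.₁₂Al₁.₁₂Si₂.₈₈O₈: molar mass 264.137 g/mol; 2.88×28.085 = 80.885 g → 30.62 wt%.
Si in (Mg₀.₇₁Fe₀.₂₉)CaSi₂O₆: molar mass 225.694 g/mol; 2×28.085 = 56.170 g → 24.89 wt%.
Difference = 30.62 − 24.89 = 5.73 percentage points.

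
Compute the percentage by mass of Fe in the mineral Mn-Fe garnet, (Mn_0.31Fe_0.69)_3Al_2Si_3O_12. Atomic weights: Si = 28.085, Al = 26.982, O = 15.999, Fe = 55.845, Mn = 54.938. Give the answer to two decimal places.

23.26 wt%

Formula mass = 0.93×54.938 + 2.07×55.845 + 2×26.982 + 3×28.085 + 12×15.999 = 496.898 g/mol, of which 115.599 g is Fe.
So Fe makes up 115.599/496.898 = 0.2326 of the mass, i.e. 23.26%.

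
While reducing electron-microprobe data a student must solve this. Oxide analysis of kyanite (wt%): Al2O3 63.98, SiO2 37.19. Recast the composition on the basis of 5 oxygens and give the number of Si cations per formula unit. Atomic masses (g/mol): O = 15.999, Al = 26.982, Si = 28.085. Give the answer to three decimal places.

63.98 wt% Al2O3 ÷ 101.961 g/mol = 0.62749 mol, giving 1.25498 Al and 1.88247 O.
37.19 wt% SiO2 ÷ 60.083 g/mol = 0.61898 mol, giving 0.61898 Si and 1.23796 O.
Oxygen sums to 3.12043; scaling by 5/3.12043 = 1.60234 puts the formula on 5 O.
Si: 0.61898 × 1.60234 = 0.992 atoms per formula unit.

0.992 Si apfu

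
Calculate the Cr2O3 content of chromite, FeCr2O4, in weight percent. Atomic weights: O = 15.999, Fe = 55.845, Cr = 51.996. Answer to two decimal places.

M(FeCr2O4) = 223.833 g/mol; M(Cr2O3) = 151.989 g/mol.
Moles Cr2O3 per formula unit = 2 Cr ÷ 2 = 1.0000.
Cr2O3 fraction = (1.0000 × 151.989) / 223.833 = 151.989/223.833 = 0.6790.

67.90 wt%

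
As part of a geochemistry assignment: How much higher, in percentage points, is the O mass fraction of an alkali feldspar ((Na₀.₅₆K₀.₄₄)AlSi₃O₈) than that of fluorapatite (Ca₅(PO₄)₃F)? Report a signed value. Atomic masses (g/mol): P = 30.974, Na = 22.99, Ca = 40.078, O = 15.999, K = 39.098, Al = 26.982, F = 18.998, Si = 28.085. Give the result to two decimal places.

9.46 percentage points

First mineral: 127.992 g O in 269.307 g formula = 47.53 wt% O.
Second mineral: 191.988 g O in 504.298 g formula = 38.07 wt% O.
47.53% − 38.07% gives a difference of 9.46 percentage points.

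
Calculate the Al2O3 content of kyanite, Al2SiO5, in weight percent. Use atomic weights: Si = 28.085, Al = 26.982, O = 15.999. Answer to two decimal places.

62.92 wt%

M(Al2SiO5) = 162.044 g/mol; M(Al2O3) = 101.961 g/mol.
Moles Al2O3 per formula unit = 2 Al ÷ 2 = 1.0000.
Al2O3 fraction = (1.0000 × 101.961) / 162.044 = 101.961/162.044 = 0.6292.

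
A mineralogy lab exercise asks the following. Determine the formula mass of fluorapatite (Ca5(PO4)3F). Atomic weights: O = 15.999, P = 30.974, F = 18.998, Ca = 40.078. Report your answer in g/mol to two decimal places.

504.30 g/mol

Ca: 5 × 40.078 = 200.3900
P: 3 × 30.974 = 92.9220
O: 12 × 15.999 = 191.9880
F: 1 × 18.998 = 18.9980
Summing the contributions gives the formula mass.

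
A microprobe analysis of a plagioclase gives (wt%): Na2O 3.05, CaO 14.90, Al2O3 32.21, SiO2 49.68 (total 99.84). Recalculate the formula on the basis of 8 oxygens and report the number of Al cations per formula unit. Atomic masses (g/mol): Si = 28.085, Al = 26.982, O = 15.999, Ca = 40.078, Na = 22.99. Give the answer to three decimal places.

1.733 Al apfu

Na2O: 3.05/61.979 = 0.04921 mol → 0.09842 mol Na, 0.04921 mol O.
CaO: 14.90/56.077 = 0.26571 mol → 0.26571 mol Ca, 0.26571 mol O.
Al2O3: 32.21/101.961 = 0.31591 mol → 0.63182 mol Al, 0.94773 mol O.
SiO2: 49.68/60.083 = 0.82686 mol → 0.82686 mol Si, 1.65372 mol O.
Total oxygen = 2.91637 mol. Normalization factor = 8/2.91637 = 2.74314.
Al per 8 O = 0.63182 × 2.74314 = 1.733.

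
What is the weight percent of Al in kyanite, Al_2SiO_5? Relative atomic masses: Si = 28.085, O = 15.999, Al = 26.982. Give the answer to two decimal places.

Formula mass = 2×26.982 + 1×28.085 + 5×15.999 = 162.044 g/mol, of which 53.964 g is Al.
So Al makes up 53.964/162.044 = 0.3330 of the mass, i.e. 33.30%.

33.30 wt%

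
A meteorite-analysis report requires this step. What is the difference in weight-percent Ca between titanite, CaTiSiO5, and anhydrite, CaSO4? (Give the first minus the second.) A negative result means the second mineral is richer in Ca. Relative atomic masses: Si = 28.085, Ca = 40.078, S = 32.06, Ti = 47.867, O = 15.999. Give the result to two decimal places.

First mineral: 40.078 g Ca in 196.025 g formula = 20.45 wt% Ca.
Second mineral: 40.078 g Ca in 136.134 g formula = 29.44 wt% Ca.
20.45% − 29.44% gives a difference of -8.99 percentage points.

-8.99 percentage points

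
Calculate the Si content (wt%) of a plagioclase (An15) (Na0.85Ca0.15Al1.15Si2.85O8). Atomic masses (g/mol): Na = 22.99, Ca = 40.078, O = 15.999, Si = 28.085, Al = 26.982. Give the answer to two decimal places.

Formula mass = 0.85*22.99 + 0.15*40.078 + 1.15*26.982 + 2.85*28.085 + 8*15.999 = 264.617 g/mol, of which 80.042 g is Si.
So Si makes up 80.042/264.617 = 0.3025 of the mass, i.e. 30.25%.

30.25 wt%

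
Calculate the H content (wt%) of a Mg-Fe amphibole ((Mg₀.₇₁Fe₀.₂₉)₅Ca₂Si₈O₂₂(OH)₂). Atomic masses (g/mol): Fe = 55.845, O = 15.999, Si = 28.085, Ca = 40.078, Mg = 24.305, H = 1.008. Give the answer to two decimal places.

0.23 wt%

Molar mass of (Mg₀.₇₁Fe₀.₂₉)₅Ca₂Si₈O₂₂(OH)₂: 3.55*24.305 + 1.45*55.845 + 2*40.078 + 8*28.085 + 24*15.999 + 2*1.008 = 858.086 g/mol.
Mass of H per formula unit: 2 × 1.008 = 2.016 g.
Weight fraction H = 2.016 / 858.086 = 0.0023.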